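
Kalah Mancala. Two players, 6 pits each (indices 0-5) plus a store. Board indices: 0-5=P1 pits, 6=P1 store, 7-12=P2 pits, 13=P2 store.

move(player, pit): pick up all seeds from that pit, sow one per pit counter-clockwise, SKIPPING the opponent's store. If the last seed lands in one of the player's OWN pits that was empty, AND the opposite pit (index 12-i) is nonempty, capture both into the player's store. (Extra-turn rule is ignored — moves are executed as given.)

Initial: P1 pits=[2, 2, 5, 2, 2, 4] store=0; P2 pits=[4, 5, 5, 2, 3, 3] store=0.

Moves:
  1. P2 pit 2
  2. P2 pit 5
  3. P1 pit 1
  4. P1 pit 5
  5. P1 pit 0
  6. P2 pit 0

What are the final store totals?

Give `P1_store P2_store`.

Move 1: P2 pit2 -> P1=[3,2,5,2,2,4](0) P2=[4,5,0,3,4,4](1)
Move 2: P2 pit5 -> P1=[4,3,6,2,2,4](0) P2=[4,5,0,3,4,0](2)
Move 3: P1 pit1 -> P1=[4,0,7,3,3,4](0) P2=[4,5,0,3,4,0](2)
Move 4: P1 pit5 -> P1=[4,0,7,3,3,0](1) P2=[5,6,1,3,4,0](2)
Move 5: P1 pit0 -> P1=[0,1,8,4,4,0](1) P2=[5,6,1,3,4,0](2)
Move 6: P2 pit0 -> P1=[0,1,8,4,4,0](1) P2=[0,7,2,4,5,1](2)

Answer: 1 2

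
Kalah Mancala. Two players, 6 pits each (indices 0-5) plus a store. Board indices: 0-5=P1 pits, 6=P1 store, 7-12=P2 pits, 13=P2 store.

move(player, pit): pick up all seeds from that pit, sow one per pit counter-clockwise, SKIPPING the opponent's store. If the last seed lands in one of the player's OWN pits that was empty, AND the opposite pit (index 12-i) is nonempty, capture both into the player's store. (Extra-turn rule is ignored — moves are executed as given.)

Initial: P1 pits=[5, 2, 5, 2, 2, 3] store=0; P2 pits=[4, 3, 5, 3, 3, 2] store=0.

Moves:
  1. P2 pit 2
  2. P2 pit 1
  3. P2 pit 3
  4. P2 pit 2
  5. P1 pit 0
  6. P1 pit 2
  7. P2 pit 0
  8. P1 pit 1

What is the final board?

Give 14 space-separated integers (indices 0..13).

Move 1: P2 pit2 -> P1=[6,2,5,2,2,3](0) P2=[4,3,0,4,4,3](1)
Move 2: P2 pit1 -> P1=[6,2,5,2,2,3](0) P2=[4,0,1,5,5,3](1)
Move 3: P2 pit3 -> P1=[7,3,5,2,2,3](0) P2=[4,0,1,0,6,4](2)
Move 4: P2 pit2 -> P1=[7,3,0,2,2,3](0) P2=[4,0,0,0,6,4](8)
Move 5: P1 pit0 -> P1=[0,4,1,3,3,4](1) P2=[5,0,0,0,6,4](8)
Move 6: P1 pit2 -> P1=[0,4,0,4,3,4](1) P2=[5,0,0,0,6,4](8)
Move 7: P2 pit0 -> P1=[0,4,0,4,3,4](1) P2=[0,1,1,1,7,5](8)
Move 8: P1 pit1 -> P1=[0,0,1,5,4,5](1) P2=[0,1,1,1,7,5](8)

Answer: 0 0 1 5 4 5 1 0 1 1 1 7 5 8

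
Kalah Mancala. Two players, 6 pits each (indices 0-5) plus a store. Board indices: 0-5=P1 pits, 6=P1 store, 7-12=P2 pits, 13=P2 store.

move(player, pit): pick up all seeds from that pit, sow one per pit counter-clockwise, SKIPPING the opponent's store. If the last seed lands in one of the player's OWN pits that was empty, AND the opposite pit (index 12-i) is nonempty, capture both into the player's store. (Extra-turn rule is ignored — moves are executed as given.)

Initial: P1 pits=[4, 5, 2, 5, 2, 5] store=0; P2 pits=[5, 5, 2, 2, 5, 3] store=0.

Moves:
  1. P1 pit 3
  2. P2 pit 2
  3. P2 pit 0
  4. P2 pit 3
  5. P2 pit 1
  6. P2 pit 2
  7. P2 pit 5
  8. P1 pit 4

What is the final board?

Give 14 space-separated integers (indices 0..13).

Move 1: P1 pit3 -> P1=[4,5,2,0,3,6](1) P2=[6,6,2,2,5,3](0)
Move 2: P2 pit2 -> P1=[4,5,2,0,3,6](1) P2=[6,6,0,3,6,3](0)
Move 3: P2 pit0 -> P1=[4,5,2,0,3,6](1) P2=[0,7,1,4,7,4](1)
Move 4: P2 pit3 -> P1=[5,5,2,0,3,6](1) P2=[0,7,1,0,8,5](2)
Move 5: P2 pit1 -> P1=[6,6,2,0,3,6](1) P2=[0,0,2,1,9,6](3)
Move 6: P2 pit2 -> P1=[6,6,2,0,3,6](1) P2=[0,0,0,2,10,6](3)
Move 7: P2 pit5 -> P1=[7,7,3,1,4,6](1) P2=[0,0,0,2,10,0](4)
Move 8: P1 pit4 -> P1=[7,7,3,1,0,7](2) P2=[1,1,0,2,10,0](4)

Answer: 7 7 3 1 0 7 2 1 1 0 2 10 0 4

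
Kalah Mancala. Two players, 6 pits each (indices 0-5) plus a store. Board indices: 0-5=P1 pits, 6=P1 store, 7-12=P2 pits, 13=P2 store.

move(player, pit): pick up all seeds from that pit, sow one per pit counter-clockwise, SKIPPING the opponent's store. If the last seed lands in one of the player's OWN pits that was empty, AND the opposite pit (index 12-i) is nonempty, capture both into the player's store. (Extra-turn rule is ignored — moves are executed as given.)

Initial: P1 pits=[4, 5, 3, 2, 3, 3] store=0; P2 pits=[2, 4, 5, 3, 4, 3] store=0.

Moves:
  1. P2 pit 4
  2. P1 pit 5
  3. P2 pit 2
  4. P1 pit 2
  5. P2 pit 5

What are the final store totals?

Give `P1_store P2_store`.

Move 1: P2 pit4 -> P1=[5,6,3,2,3,3](0) P2=[2,4,5,3,0,4](1)
Move 2: P1 pit5 -> P1=[5,6,3,2,3,0](1) P2=[3,5,5,3,0,4](1)
Move 3: P2 pit2 -> P1=[6,6,3,2,3,0](1) P2=[3,5,0,4,1,5](2)
Move 4: P1 pit2 -> P1=[6,6,0,3,4,0](5) P2=[0,5,0,4,1,5](2)
Move 5: P2 pit5 -> P1=[7,7,1,4,4,0](5) P2=[0,5,0,4,1,0](3)

Answer: 5 3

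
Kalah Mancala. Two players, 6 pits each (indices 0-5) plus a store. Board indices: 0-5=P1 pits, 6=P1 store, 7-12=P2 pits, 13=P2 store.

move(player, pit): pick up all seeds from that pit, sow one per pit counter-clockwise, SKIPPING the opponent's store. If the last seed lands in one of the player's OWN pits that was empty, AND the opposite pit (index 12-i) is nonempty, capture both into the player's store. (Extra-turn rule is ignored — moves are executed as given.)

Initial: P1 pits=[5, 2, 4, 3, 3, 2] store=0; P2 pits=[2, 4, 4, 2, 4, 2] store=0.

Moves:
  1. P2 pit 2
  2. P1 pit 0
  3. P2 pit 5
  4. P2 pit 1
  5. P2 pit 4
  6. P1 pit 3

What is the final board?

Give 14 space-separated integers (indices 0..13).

Answer: 1 5 6 0 5 4 1 3 1 1 4 0 1 5

Derivation:
Move 1: P2 pit2 -> P1=[5,2,4,3,3,2](0) P2=[2,4,0,3,5,3](1)
Move 2: P1 pit0 -> P1=[0,3,5,4,4,3](0) P2=[2,4,0,3,5,3](1)
Move 3: P2 pit5 -> P1=[1,4,5,4,4,3](0) P2=[2,4,0,3,5,0](2)
Move 4: P2 pit1 -> P1=[0,4,5,4,4,3](0) P2=[2,0,1,4,6,0](4)
Move 5: P2 pit4 -> P1=[1,5,6,5,4,3](0) P2=[2,0,1,4,0,1](5)
Move 6: P1 pit3 -> P1=[1,5,6,0,5,4](1) P2=[3,1,1,4,0,1](5)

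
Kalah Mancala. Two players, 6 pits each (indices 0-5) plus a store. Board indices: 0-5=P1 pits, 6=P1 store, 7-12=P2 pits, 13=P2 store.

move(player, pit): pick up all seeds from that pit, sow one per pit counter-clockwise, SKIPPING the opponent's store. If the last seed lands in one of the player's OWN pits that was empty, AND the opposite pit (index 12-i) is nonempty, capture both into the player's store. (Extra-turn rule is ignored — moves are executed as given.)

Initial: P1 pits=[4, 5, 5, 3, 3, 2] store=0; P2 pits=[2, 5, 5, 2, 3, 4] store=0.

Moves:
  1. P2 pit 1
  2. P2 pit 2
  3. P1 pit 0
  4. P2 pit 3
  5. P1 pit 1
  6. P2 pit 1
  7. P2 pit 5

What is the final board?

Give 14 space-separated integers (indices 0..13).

Move 1: P2 pit1 -> P1=[4,5,5,3,3,2](0) P2=[2,0,6,3,4,5](1)
Move 2: P2 pit2 -> P1=[5,6,5,3,3,2](0) P2=[2,0,0,4,5,6](2)
Move 3: P1 pit0 -> P1=[0,7,6,4,4,3](0) P2=[2,0,0,4,5,6](2)
Move 4: P2 pit3 -> P1=[1,7,6,4,4,3](0) P2=[2,0,0,0,6,7](3)
Move 5: P1 pit1 -> P1=[1,0,7,5,5,4](1) P2=[3,1,0,0,6,7](3)
Move 6: P2 pit1 -> P1=[1,0,7,0,5,4](1) P2=[3,0,0,0,6,7](9)
Move 7: P2 pit5 -> P1=[2,1,8,1,6,5](1) P2=[3,0,0,0,6,0](10)

Answer: 2 1 8 1 6 5 1 3 0 0 0 6 0 10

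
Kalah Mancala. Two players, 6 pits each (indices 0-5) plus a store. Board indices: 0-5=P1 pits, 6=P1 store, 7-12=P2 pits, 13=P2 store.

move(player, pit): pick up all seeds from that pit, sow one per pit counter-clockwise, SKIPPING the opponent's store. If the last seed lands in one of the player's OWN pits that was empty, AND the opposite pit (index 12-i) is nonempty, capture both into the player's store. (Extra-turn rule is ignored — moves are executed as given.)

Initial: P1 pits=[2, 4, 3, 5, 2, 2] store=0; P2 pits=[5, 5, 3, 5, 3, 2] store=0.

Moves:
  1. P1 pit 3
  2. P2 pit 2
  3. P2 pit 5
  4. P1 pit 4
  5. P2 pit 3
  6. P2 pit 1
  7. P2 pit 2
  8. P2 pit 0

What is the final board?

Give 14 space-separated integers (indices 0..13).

Answer: 6 6 4 0 0 4 2 0 1 1 3 7 3 4

Derivation:
Move 1: P1 pit3 -> P1=[2,4,3,0,3,3](1) P2=[6,6,3,5,3,2](0)
Move 2: P2 pit2 -> P1=[2,4,3,0,3,3](1) P2=[6,6,0,6,4,3](0)
Move 3: P2 pit5 -> P1=[3,5,3,0,3,3](1) P2=[6,6,0,6,4,0](1)
Move 4: P1 pit4 -> P1=[3,5,3,0,0,4](2) P2=[7,6,0,6,4,0](1)
Move 5: P2 pit3 -> P1=[4,6,4,0,0,4](2) P2=[7,6,0,0,5,1](2)
Move 6: P2 pit1 -> P1=[5,6,4,0,0,4](2) P2=[7,0,1,1,6,2](3)
Move 7: P2 pit2 -> P1=[5,6,4,0,0,4](2) P2=[7,0,0,2,6,2](3)
Move 8: P2 pit0 -> P1=[6,6,4,0,0,4](2) P2=[0,1,1,3,7,3](4)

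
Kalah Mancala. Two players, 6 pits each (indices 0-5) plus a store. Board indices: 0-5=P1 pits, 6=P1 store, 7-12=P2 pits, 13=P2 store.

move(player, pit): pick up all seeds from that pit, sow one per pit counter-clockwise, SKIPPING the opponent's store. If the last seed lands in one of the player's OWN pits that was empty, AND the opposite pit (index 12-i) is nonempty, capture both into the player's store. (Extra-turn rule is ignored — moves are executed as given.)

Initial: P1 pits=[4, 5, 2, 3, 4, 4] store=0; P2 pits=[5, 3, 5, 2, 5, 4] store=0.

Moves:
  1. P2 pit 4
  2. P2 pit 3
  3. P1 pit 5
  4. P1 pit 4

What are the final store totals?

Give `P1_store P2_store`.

Move 1: P2 pit4 -> P1=[5,6,3,3,4,4](0) P2=[5,3,5,2,0,5](1)
Move 2: P2 pit3 -> P1=[5,6,3,3,4,4](0) P2=[5,3,5,0,1,6](1)
Move 3: P1 pit5 -> P1=[5,6,3,3,4,0](1) P2=[6,4,6,0,1,6](1)
Move 4: P1 pit4 -> P1=[5,6,3,3,0,1](2) P2=[7,5,6,0,1,6](1)

Answer: 2 1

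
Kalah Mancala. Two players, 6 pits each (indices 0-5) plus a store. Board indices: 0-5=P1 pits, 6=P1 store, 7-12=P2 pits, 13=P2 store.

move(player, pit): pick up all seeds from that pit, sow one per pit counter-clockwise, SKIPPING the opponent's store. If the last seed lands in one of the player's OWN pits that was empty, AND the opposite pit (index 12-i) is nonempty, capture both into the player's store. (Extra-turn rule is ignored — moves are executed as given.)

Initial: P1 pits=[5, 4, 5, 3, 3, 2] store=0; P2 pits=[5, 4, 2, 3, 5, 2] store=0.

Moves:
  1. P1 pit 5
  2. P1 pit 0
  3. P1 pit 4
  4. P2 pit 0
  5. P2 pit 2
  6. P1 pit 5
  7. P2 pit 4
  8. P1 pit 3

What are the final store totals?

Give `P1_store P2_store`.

Move 1: P1 pit5 -> P1=[5,4,5,3,3,0](1) P2=[6,4,2,3,5,2](0)
Move 2: P1 pit0 -> P1=[0,5,6,4,4,0](8) P2=[0,4,2,3,5,2](0)
Move 3: P1 pit4 -> P1=[0,5,6,4,0,1](9) P2=[1,5,2,3,5,2](0)
Move 4: P2 pit0 -> P1=[0,5,6,4,0,1](9) P2=[0,6,2,3,5,2](0)
Move 5: P2 pit2 -> P1=[0,5,6,4,0,1](9) P2=[0,6,0,4,6,2](0)
Move 6: P1 pit5 -> P1=[0,5,6,4,0,0](10) P2=[0,6,0,4,6,2](0)
Move 7: P2 pit4 -> P1=[1,6,7,5,0,0](10) P2=[0,6,0,4,0,3](1)
Move 8: P1 pit3 -> P1=[1,6,7,0,1,1](11) P2=[1,7,0,4,0,3](1)

Answer: 11 1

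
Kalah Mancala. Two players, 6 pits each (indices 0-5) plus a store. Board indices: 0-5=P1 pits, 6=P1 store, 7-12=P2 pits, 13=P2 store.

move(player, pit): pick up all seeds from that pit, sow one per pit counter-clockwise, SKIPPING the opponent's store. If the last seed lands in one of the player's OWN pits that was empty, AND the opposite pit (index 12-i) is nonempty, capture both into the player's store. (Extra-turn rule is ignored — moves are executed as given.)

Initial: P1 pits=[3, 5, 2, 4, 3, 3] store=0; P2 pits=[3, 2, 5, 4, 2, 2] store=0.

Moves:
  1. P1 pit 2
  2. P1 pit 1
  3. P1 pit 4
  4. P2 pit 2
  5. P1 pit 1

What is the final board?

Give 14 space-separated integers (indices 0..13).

Move 1: P1 pit2 -> P1=[3,5,0,5,4,3](0) P2=[3,2,5,4,2,2](0)
Move 2: P1 pit1 -> P1=[3,0,1,6,5,4](1) P2=[3,2,5,4,2,2](0)
Move 3: P1 pit4 -> P1=[3,0,1,6,0,5](2) P2=[4,3,6,4,2,2](0)
Move 4: P2 pit2 -> P1=[4,1,1,6,0,5](2) P2=[4,3,0,5,3,3](1)
Move 5: P1 pit1 -> P1=[4,0,2,6,0,5](2) P2=[4,3,0,5,3,3](1)

Answer: 4 0 2 6 0 5 2 4 3 0 5 3 3 1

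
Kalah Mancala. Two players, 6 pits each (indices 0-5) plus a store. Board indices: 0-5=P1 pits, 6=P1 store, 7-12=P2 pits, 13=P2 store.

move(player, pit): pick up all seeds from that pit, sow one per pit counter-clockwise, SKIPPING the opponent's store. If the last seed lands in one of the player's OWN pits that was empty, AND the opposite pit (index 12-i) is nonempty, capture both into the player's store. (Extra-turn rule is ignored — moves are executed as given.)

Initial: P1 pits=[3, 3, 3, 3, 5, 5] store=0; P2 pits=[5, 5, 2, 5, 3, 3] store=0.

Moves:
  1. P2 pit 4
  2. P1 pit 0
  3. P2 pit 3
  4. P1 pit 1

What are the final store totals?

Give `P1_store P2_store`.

Move 1: P2 pit4 -> P1=[4,3,3,3,5,5](0) P2=[5,5,2,5,0,4](1)
Move 2: P1 pit0 -> P1=[0,4,4,4,6,5](0) P2=[5,5,2,5,0,4](1)
Move 3: P2 pit3 -> P1=[1,5,4,4,6,5](0) P2=[5,5,2,0,1,5](2)
Move 4: P1 pit1 -> P1=[1,0,5,5,7,6](1) P2=[5,5,2,0,1,5](2)

Answer: 1 2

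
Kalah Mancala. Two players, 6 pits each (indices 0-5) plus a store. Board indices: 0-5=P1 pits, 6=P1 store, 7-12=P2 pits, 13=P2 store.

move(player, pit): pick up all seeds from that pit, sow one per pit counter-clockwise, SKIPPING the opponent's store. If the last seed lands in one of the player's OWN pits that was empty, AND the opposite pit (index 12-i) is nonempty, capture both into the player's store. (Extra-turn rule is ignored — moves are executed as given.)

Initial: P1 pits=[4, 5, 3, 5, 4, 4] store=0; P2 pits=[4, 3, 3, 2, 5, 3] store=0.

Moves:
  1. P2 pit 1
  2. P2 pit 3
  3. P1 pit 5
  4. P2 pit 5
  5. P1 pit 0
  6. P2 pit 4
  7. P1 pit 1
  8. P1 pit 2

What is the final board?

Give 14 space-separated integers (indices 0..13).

Answer: 1 0 0 9 8 2 9 2 3 7 0 0 1 3

Derivation:
Move 1: P2 pit1 -> P1=[4,5,3,5,4,4](0) P2=[4,0,4,3,6,3](0)
Move 2: P2 pit3 -> P1=[4,5,3,5,4,4](0) P2=[4,0,4,0,7,4](1)
Move 3: P1 pit5 -> P1=[4,5,3,5,4,0](1) P2=[5,1,5,0,7,4](1)
Move 4: P2 pit5 -> P1=[5,6,4,5,4,0](1) P2=[5,1,5,0,7,0](2)
Move 5: P1 pit0 -> P1=[0,7,5,6,5,0](7) P2=[0,1,5,0,7,0](2)
Move 6: P2 pit4 -> P1=[1,8,6,7,6,0](7) P2=[0,1,5,0,0,1](3)
Move 7: P1 pit1 -> P1=[1,0,7,8,7,1](8) P2=[1,2,6,0,0,1](3)
Move 8: P1 pit2 -> P1=[1,0,0,9,8,2](9) P2=[2,3,7,0,0,1](3)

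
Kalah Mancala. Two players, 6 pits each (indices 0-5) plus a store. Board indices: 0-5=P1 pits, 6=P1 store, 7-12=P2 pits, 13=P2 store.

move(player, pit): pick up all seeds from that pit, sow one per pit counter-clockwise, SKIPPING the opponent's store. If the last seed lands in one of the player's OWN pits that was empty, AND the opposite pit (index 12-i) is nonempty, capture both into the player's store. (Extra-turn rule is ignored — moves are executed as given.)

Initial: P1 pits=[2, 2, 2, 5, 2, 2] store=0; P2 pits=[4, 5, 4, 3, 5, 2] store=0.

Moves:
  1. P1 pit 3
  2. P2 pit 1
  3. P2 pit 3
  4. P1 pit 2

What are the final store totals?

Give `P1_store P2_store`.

Answer: 1 2

Derivation:
Move 1: P1 pit3 -> P1=[2,2,2,0,3,3](1) P2=[5,6,4,3,5,2](0)
Move 2: P2 pit1 -> P1=[3,2,2,0,3,3](1) P2=[5,0,5,4,6,3](1)
Move 3: P2 pit3 -> P1=[4,2,2,0,3,3](1) P2=[5,0,5,0,7,4](2)
Move 4: P1 pit2 -> P1=[4,2,0,1,4,3](1) P2=[5,0,5,0,7,4](2)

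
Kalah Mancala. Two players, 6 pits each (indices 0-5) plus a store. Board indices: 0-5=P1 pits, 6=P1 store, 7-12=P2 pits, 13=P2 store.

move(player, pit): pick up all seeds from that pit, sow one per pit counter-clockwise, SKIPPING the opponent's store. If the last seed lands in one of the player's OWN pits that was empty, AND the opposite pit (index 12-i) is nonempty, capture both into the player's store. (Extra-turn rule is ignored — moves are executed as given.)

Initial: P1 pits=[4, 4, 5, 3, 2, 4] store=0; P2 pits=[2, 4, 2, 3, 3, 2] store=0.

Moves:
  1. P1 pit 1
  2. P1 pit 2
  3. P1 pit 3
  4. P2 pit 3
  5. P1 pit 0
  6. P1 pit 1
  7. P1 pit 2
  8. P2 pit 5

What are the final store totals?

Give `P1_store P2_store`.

Move 1: P1 pit1 -> P1=[4,0,6,4,3,5](0) P2=[2,4,2,3,3,2](0)
Move 2: P1 pit2 -> P1=[4,0,0,5,4,6](1) P2=[3,5,2,3,3,2](0)
Move 3: P1 pit3 -> P1=[4,0,0,0,5,7](2) P2=[4,6,2,3,3,2](0)
Move 4: P2 pit3 -> P1=[4,0,0,0,5,7](2) P2=[4,6,2,0,4,3](1)
Move 5: P1 pit0 -> P1=[0,1,1,1,6,7](2) P2=[4,6,2,0,4,3](1)
Move 6: P1 pit1 -> P1=[0,0,2,1,6,7](2) P2=[4,6,2,0,4,3](1)
Move 7: P1 pit2 -> P1=[0,0,0,2,7,7](2) P2=[4,6,2,0,4,3](1)
Move 8: P2 pit5 -> P1=[1,1,0,2,7,7](2) P2=[4,6,2,0,4,0](2)

Answer: 2 2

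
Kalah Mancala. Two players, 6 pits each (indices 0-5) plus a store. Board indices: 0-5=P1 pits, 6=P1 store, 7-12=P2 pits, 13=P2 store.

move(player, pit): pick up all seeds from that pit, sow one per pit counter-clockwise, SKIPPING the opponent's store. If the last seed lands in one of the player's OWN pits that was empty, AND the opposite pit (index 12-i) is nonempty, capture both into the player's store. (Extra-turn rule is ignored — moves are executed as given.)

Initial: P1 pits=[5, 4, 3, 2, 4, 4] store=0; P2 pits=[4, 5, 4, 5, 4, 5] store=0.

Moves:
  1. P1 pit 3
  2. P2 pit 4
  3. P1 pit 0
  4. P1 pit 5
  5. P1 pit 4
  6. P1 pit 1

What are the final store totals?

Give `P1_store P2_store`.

Move 1: P1 pit3 -> P1=[5,4,3,0,5,5](0) P2=[4,5,4,5,4,5](0)
Move 2: P2 pit4 -> P1=[6,5,3,0,5,5](0) P2=[4,5,4,5,0,6](1)
Move 3: P1 pit0 -> P1=[0,6,4,1,6,6](1) P2=[4,5,4,5,0,6](1)
Move 4: P1 pit5 -> P1=[0,6,4,1,6,0](2) P2=[5,6,5,6,1,6](1)
Move 5: P1 pit4 -> P1=[0,6,4,1,0,1](3) P2=[6,7,6,7,1,6](1)
Move 6: P1 pit1 -> P1=[0,0,5,2,1,2](4) P2=[7,7,6,7,1,6](1)

Answer: 4 1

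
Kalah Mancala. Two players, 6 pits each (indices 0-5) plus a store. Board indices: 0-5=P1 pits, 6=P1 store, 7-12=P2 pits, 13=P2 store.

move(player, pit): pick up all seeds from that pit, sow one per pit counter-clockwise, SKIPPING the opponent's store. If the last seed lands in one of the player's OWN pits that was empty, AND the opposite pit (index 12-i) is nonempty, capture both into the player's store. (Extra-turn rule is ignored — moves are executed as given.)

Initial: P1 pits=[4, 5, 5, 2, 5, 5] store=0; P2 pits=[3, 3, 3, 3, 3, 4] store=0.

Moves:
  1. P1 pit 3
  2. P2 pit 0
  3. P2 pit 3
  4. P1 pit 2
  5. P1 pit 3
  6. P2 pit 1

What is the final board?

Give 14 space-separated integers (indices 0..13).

Answer: 5 5 0 0 8 7 1 1 0 5 1 5 6 1

Derivation:
Move 1: P1 pit3 -> P1=[4,5,5,0,6,6](0) P2=[3,3,3,3,3,4](0)
Move 2: P2 pit0 -> P1=[4,5,5,0,6,6](0) P2=[0,4,4,4,3,4](0)
Move 3: P2 pit3 -> P1=[5,5,5,0,6,6](0) P2=[0,4,4,0,4,5](1)
Move 4: P1 pit2 -> P1=[5,5,0,1,7,7](1) P2=[1,4,4,0,4,5](1)
Move 5: P1 pit3 -> P1=[5,5,0,0,8,7](1) P2=[1,4,4,0,4,5](1)
Move 6: P2 pit1 -> P1=[5,5,0,0,8,7](1) P2=[1,0,5,1,5,6](1)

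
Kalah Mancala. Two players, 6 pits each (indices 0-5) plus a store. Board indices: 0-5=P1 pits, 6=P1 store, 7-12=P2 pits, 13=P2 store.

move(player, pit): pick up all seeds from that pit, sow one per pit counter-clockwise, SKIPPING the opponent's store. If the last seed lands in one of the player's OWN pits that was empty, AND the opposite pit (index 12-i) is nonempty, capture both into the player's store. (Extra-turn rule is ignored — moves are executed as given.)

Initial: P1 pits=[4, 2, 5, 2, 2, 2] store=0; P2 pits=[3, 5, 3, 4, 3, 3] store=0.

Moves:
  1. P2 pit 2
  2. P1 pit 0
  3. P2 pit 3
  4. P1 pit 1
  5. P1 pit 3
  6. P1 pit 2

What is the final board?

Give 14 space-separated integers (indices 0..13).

Answer: 1 0 0 1 6 5 2 5 6 1 0 5 5 1

Derivation:
Move 1: P2 pit2 -> P1=[4,2,5,2,2,2](0) P2=[3,5,0,5,4,4](0)
Move 2: P1 pit0 -> P1=[0,3,6,3,3,2](0) P2=[3,5,0,5,4,4](0)
Move 3: P2 pit3 -> P1=[1,4,6,3,3,2](0) P2=[3,5,0,0,5,5](1)
Move 4: P1 pit1 -> P1=[1,0,7,4,4,3](0) P2=[3,5,0,0,5,5](1)
Move 5: P1 pit3 -> P1=[1,0,7,0,5,4](1) P2=[4,5,0,0,5,5](1)
Move 6: P1 pit2 -> P1=[1,0,0,1,6,5](2) P2=[5,6,1,0,5,5](1)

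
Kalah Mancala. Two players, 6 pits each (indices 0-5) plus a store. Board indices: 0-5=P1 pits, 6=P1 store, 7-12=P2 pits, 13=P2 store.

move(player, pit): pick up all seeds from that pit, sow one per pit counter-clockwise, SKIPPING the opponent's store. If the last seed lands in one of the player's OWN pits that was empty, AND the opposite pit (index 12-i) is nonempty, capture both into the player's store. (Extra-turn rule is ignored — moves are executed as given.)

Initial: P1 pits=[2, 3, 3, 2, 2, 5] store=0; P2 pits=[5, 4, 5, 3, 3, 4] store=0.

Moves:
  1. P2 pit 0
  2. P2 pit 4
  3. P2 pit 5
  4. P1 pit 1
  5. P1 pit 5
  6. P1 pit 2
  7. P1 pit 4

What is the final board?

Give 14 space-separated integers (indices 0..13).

Move 1: P2 pit0 -> P1=[2,3,3,2,2,5](0) P2=[0,5,6,4,4,5](0)
Move 2: P2 pit4 -> P1=[3,4,3,2,2,5](0) P2=[0,5,6,4,0,6](1)
Move 3: P2 pit5 -> P1=[4,5,4,3,3,5](0) P2=[0,5,6,4,0,0](2)
Move 4: P1 pit1 -> P1=[4,0,5,4,4,6](1) P2=[0,5,6,4,0,0](2)
Move 5: P1 pit5 -> P1=[4,0,5,4,4,0](2) P2=[1,6,7,5,1,0](2)
Move 6: P1 pit2 -> P1=[4,0,0,5,5,1](3) P2=[2,6,7,5,1,0](2)
Move 7: P1 pit4 -> P1=[4,0,0,5,0,2](4) P2=[3,7,8,5,1,0](2)

Answer: 4 0 0 5 0 2 4 3 7 8 5 1 0 2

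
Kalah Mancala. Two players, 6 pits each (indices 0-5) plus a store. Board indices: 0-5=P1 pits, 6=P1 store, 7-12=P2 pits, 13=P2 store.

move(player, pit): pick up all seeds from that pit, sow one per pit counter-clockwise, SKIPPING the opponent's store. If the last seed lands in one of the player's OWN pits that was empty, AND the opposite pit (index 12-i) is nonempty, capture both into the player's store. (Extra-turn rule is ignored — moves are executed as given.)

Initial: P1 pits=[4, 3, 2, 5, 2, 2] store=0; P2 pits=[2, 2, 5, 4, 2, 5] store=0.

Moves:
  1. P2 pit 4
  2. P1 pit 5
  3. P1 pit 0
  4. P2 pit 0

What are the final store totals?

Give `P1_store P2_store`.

Move 1: P2 pit4 -> P1=[4,3,2,5,2,2](0) P2=[2,2,5,4,0,6](1)
Move 2: P1 pit5 -> P1=[4,3,2,5,2,0](1) P2=[3,2,5,4,0,6](1)
Move 3: P1 pit0 -> P1=[0,4,3,6,3,0](1) P2=[3,2,5,4,0,6](1)
Move 4: P2 pit0 -> P1=[0,4,3,6,3,0](1) P2=[0,3,6,5,0,6](1)

Answer: 1 1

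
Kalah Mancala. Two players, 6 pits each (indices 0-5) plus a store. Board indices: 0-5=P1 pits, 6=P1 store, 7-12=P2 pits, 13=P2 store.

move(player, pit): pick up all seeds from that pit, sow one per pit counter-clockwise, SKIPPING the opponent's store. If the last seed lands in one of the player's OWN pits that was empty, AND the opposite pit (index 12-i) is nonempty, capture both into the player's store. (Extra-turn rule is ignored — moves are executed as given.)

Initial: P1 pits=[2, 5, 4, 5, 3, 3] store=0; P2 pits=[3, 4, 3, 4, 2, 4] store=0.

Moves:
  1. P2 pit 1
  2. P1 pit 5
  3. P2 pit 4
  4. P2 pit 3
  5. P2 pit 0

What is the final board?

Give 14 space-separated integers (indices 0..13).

Move 1: P2 pit1 -> P1=[2,5,4,5,3,3](0) P2=[3,0,4,5,3,5](0)
Move 2: P1 pit5 -> P1=[2,5,4,5,3,0](1) P2=[4,1,4,5,3,5](0)
Move 3: P2 pit4 -> P1=[3,5,4,5,3,0](1) P2=[4,1,4,5,0,6](1)
Move 4: P2 pit3 -> P1=[4,6,4,5,3,0](1) P2=[4,1,4,0,1,7](2)
Move 5: P2 pit0 -> P1=[4,6,4,5,3,0](1) P2=[0,2,5,1,2,7](2)

Answer: 4 6 4 5 3 0 1 0 2 5 1 2 7 2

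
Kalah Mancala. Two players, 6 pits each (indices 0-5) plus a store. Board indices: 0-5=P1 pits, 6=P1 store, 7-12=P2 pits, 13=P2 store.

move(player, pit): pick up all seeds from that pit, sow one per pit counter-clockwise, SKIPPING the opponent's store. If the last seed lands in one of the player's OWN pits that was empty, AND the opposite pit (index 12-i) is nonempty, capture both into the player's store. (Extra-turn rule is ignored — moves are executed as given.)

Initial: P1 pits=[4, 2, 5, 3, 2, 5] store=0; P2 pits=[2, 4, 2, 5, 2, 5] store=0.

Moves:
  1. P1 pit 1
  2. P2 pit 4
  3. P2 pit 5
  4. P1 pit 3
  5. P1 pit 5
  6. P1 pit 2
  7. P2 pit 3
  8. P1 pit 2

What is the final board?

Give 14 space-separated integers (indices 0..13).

Answer: 6 2 0 2 5 1 3 5 7 4 0 2 1 3

Derivation:
Move 1: P1 pit1 -> P1=[4,0,6,4,2,5](0) P2=[2,4,2,5,2,5](0)
Move 2: P2 pit4 -> P1=[4,0,6,4,2,5](0) P2=[2,4,2,5,0,6](1)
Move 3: P2 pit5 -> P1=[5,1,7,5,3,5](0) P2=[2,4,2,5,0,0](2)
Move 4: P1 pit3 -> P1=[5,1,7,0,4,6](1) P2=[3,5,2,5,0,0](2)
Move 5: P1 pit5 -> P1=[5,1,7,0,4,0](2) P2=[4,6,3,6,1,0](2)
Move 6: P1 pit2 -> P1=[5,1,0,1,5,1](3) P2=[5,7,4,6,1,0](2)
Move 7: P2 pit3 -> P1=[6,2,1,1,5,1](3) P2=[5,7,4,0,2,1](3)
Move 8: P1 pit2 -> P1=[6,2,0,2,5,1](3) P2=[5,7,4,0,2,1](3)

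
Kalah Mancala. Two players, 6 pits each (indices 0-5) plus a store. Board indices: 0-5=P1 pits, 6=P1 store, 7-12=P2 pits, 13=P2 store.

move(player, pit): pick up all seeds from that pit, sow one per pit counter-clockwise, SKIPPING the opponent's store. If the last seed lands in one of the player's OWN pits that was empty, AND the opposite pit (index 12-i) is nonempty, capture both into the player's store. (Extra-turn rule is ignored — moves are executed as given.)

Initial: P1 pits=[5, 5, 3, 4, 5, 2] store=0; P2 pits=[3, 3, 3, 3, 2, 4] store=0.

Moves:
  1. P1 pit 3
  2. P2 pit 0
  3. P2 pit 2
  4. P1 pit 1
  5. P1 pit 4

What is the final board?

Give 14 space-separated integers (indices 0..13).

Move 1: P1 pit3 -> P1=[5,5,3,0,6,3](1) P2=[4,3,3,3,2,4](0)
Move 2: P2 pit0 -> P1=[5,5,3,0,6,3](1) P2=[0,4,4,4,3,4](0)
Move 3: P2 pit2 -> P1=[5,5,3,0,6,3](1) P2=[0,4,0,5,4,5](1)
Move 4: P1 pit1 -> P1=[5,0,4,1,7,4](2) P2=[0,4,0,5,4,5](1)
Move 5: P1 pit4 -> P1=[5,0,4,1,0,5](3) P2=[1,5,1,6,5,5](1)

Answer: 5 0 4 1 0 5 3 1 5 1 6 5 5 1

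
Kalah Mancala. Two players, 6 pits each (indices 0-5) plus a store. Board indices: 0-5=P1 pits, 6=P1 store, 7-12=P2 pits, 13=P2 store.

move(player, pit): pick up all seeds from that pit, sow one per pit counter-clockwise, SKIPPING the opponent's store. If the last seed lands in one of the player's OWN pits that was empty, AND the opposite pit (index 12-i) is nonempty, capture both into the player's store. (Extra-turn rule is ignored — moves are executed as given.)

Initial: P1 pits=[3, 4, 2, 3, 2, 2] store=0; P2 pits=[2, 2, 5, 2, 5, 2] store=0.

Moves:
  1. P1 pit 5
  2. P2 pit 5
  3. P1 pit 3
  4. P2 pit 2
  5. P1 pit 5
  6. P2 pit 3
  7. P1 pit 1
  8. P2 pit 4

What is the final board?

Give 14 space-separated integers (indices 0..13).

Move 1: P1 pit5 -> P1=[3,4,2,3,2,0](1) P2=[3,2,5,2,5,2](0)
Move 2: P2 pit5 -> P1=[4,4,2,3,2,0](1) P2=[3,2,5,2,5,0](1)
Move 3: P1 pit3 -> P1=[4,4,2,0,3,1](2) P2=[3,2,5,2,5,0](1)
Move 4: P2 pit2 -> P1=[5,4,2,0,3,1](2) P2=[3,2,0,3,6,1](2)
Move 5: P1 pit5 -> P1=[5,4,2,0,3,0](3) P2=[3,2,0,3,6,1](2)
Move 6: P2 pit3 -> P1=[5,4,2,0,3,0](3) P2=[3,2,0,0,7,2](3)
Move 7: P1 pit1 -> P1=[5,0,3,1,4,0](7) P2=[0,2,0,0,7,2](3)
Move 8: P2 pit4 -> P1=[6,1,4,2,5,0](7) P2=[0,2,0,0,0,3](4)

Answer: 6 1 4 2 5 0 7 0 2 0 0 0 3 4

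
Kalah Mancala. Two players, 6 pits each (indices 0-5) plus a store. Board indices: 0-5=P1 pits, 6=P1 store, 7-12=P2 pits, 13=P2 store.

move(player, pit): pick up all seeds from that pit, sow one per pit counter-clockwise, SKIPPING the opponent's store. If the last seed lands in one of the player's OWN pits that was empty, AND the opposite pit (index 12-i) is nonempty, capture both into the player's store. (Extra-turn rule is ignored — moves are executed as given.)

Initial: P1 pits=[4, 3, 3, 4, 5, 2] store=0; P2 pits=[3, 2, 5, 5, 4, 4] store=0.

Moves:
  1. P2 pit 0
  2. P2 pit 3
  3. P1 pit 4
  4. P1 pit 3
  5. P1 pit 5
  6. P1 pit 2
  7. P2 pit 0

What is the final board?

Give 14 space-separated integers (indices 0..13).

Answer: 5 4 0 1 2 1 4 0 6 9 1 5 5 1

Derivation:
Move 1: P2 pit0 -> P1=[4,3,3,4,5,2](0) P2=[0,3,6,6,4,4](0)
Move 2: P2 pit3 -> P1=[5,4,4,4,5,2](0) P2=[0,3,6,0,5,5](1)
Move 3: P1 pit4 -> P1=[5,4,4,4,0,3](1) P2=[1,4,7,0,5,5](1)
Move 4: P1 pit3 -> P1=[5,4,4,0,1,4](2) P2=[2,4,7,0,5,5](1)
Move 5: P1 pit5 -> P1=[5,4,4,0,1,0](3) P2=[3,5,8,0,5,5](1)
Move 6: P1 pit2 -> P1=[5,4,0,1,2,1](4) P2=[3,5,8,0,5,5](1)
Move 7: P2 pit0 -> P1=[5,4,0,1,2,1](4) P2=[0,6,9,1,5,5](1)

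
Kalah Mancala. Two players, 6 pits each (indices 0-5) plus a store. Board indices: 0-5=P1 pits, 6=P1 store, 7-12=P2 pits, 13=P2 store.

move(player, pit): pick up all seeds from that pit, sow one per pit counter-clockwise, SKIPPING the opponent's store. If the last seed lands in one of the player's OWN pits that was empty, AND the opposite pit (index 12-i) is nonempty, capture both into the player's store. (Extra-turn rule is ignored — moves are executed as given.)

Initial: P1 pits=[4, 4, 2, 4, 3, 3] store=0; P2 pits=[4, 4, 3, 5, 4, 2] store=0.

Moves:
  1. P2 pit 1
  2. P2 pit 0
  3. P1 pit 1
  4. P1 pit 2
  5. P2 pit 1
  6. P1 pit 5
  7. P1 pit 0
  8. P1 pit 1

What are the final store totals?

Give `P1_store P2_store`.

Move 1: P2 pit1 -> P1=[4,4,2,4,3,3](0) P2=[4,0,4,6,5,3](0)
Move 2: P2 pit0 -> P1=[4,4,2,4,3,3](0) P2=[0,1,5,7,6,3](0)
Move 3: P1 pit1 -> P1=[4,0,3,5,4,4](0) P2=[0,1,5,7,6,3](0)
Move 4: P1 pit2 -> P1=[4,0,0,6,5,5](0) P2=[0,1,5,7,6,3](0)
Move 5: P2 pit1 -> P1=[4,0,0,6,5,5](0) P2=[0,0,6,7,6,3](0)
Move 6: P1 pit5 -> P1=[4,0,0,6,5,0](1) P2=[1,1,7,8,6,3](0)
Move 7: P1 pit0 -> P1=[0,1,1,7,6,0](1) P2=[1,1,7,8,6,3](0)
Move 8: P1 pit1 -> P1=[0,0,2,7,6,0](1) P2=[1,1,7,8,6,3](0)

Answer: 1 0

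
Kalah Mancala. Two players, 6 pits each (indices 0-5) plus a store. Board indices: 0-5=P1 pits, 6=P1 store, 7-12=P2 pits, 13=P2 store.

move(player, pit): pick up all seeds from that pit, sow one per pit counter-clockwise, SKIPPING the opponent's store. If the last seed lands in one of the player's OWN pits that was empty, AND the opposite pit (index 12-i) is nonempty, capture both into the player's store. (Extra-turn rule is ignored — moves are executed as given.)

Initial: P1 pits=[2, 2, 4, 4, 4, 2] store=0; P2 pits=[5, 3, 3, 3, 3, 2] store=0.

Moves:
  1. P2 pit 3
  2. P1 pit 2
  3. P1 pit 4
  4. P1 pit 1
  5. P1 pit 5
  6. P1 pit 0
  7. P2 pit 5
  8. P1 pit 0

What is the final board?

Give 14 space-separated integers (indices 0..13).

Move 1: P2 pit3 -> P1=[2,2,4,4,4,2](0) P2=[5,3,3,0,4,3](1)
Move 2: P1 pit2 -> P1=[2,2,0,5,5,3](1) P2=[5,3,3,0,4,3](1)
Move 3: P1 pit4 -> P1=[2,2,0,5,0,4](2) P2=[6,4,4,0,4,3](1)
Move 4: P1 pit1 -> P1=[2,0,1,6,0,4](2) P2=[6,4,4,0,4,3](1)
Move 5: P1 pit5 -> P1=[2,0,1,6,0,0](3) P2=[7,5,5,0,4,3](1)
Move 6: P1 pit0 -> P1=[0,1,2,6,0,0](3) P2=[7,5,5,0,4,3](1)
Move 7: P2 pit5 -> P1=[1,2,2,6,0,0](3) P2=[7,5,5,0,4,0](2)
Move 8: P1 pit0 -> P1=[0,3,2,6,0,0](3) P2=[7,5,5,0,4,0](2)

Answer: 0 3 2 6 0 0 3 7 5 5 0 4 0 2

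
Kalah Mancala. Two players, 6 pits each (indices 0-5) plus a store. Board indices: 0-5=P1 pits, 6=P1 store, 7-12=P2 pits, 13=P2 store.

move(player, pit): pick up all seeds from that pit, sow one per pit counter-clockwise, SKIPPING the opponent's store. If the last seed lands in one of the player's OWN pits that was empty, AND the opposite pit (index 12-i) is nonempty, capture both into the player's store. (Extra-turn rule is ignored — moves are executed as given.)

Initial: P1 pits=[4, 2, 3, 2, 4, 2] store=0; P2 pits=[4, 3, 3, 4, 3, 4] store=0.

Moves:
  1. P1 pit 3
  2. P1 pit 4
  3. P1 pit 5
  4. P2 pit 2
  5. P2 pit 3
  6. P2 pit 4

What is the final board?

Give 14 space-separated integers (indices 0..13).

Move 1: P1 pit3 -> P1=[4,2,3,0,5,3](0) P2=[4,3,3,4,3,4](0)
Move 2: P1 pit4 -> P1=[4,2,3,0,0,4](1) P2=[5,4,4,4,3,4](0)
Move 3: P1 pit5 -> P1=[4,2,3,0,0,0](2) P2=[6,5,5,4,3,4](0)
Move 4: P2 pit2 -> P1=[5,2,3,0,0,0](2) P2=[6,5,0,5,4,5](1)
Move 5: P2 pit3 -> P1=[6,3,3,0,0,0](2) P2=[6,5,0,0,5,6](2)
Move 6: P2 pit4 -> P1=[7,4,4,0,0,0](2) P2=[6,5,0,0,0,7](3)

Answer: 7 4 4 0 0 0 2 6 5 0 0 0 7 3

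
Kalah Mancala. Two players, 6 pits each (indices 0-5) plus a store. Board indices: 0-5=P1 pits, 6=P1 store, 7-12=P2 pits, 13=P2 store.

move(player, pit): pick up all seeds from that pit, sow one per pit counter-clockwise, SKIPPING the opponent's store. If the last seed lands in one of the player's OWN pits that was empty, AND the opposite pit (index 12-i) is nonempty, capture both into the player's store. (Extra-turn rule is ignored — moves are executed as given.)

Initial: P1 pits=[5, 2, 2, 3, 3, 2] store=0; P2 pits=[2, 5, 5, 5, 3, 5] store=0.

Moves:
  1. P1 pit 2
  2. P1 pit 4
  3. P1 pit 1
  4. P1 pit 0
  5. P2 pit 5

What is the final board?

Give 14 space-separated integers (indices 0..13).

Move 1: P1 pit2 -> P1=[5,2,0,4,4,2](0) P2=[2,5,5,5,3,5](0)
Move 2: P1 pit4 -> P1=[5,2,0,4,0,3](1) P2=[3,6,5,5,3,5](0)
Move 3: P1 pit1 -> P1=[5,0,1,5,0,3](1) P2=[3,6,5,5,3,5](0)
Move 4: P1 pit0 -> P1=[0,1,2,6,1,4](1) P2=[3,6,5,5,3,5](0)
Move 5: P2 pit5 -> P1=[1,2,3,7,1,4](1) P2=[3,6,5,5,3,0](1)

Answer: 1 2 3 7 1 4 1 3 6 5 5 3 0 1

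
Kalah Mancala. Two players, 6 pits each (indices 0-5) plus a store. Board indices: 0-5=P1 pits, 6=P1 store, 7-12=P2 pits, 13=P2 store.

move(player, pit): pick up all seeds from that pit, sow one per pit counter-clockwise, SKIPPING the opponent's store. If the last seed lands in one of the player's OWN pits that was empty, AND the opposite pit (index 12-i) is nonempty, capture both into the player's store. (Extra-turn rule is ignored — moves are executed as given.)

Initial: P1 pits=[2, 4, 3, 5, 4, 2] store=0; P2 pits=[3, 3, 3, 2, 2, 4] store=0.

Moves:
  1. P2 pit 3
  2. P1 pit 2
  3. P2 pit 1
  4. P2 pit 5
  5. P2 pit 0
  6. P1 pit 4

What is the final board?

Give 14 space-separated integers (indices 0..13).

Answer: 3 5 1 7 0 4 1 1 2 6 2 4 0 1

Derivation:
Move 1: P2 pit3 -> P1=[2,4,3,5,4,2](0) P2=[3,3,3,0,3,5](0)
Move 2: P1 pit2 -> P1=[2,4,0,6,5,3](0) P2=[3,3,3,0,3,5](0)
Move 3: P2 pit1 -> P1=[2,4,0,6,5,3](0) P2=[3,0,4,1,4,5](0)
Move 4: P2 pit5 -> P1=[3,5,1,7,5,3](0) P2=[3,0,4,1,4,0](1)
Move 5: P2 pit0 -> P1=[3,5,1,7,5,3](0) P2=[0,1,5,2,4,0](1)
Move 6: P1 pit4 -> P1=[3,5,1,7,0,4](1) P2=[1,2,6,2,4,0](1)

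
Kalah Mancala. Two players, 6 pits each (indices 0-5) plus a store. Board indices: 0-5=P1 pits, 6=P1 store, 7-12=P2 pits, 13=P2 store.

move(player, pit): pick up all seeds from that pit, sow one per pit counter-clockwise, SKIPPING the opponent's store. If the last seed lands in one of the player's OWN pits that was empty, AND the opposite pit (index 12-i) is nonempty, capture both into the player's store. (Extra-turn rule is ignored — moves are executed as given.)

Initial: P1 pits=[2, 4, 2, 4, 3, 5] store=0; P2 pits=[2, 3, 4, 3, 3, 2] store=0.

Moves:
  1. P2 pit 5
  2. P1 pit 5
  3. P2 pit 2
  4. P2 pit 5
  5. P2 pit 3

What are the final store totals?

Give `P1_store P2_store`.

Answer: 1 4

Derivation:
Move 1: P2 pit5 -> P1=[3,4,2,4,3,5](0) P2=[2,3,4,3,3,0](1)
Move 2: P1 pit5 -> P1=[3,4,2,4,3,0](1) P2=[3,4,5,4,3,0](1)
Move 3: P2 pit2 -> P1=[4,4,2,4,3,0](1) P2=[3,4,0,5,4,1](2)
Move 4: P2 pit5 -> P1=[4,4,2,4,3,0](1) P2=[3,4,0,5,4,0](3)
Move 5: P2 pit3 -> P1=[5,5,2,4,3,0](1) P2=[3,4,0,0,5,1](4)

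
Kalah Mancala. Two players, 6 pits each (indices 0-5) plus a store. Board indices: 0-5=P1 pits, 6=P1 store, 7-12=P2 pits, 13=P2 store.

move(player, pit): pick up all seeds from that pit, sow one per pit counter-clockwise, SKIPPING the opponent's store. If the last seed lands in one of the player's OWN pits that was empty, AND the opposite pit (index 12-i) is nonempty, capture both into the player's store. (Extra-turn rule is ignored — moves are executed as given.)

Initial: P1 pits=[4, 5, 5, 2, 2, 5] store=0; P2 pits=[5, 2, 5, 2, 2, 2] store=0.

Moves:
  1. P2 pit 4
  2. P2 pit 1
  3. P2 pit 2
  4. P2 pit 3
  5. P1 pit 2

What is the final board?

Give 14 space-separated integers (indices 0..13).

Answer: 6 6 0 3 3 6 1 6 0 0 0 2 5 3

Derivation:
Move 1: P2 pit4 -> P1=[4,5,5,2,2,5](0) P2=[5,2,5,2,0,3](1)
Move 2: P2 pit1 -> P1=[4,5,5,2,2,5](0) P2=[5,0,6,3,0,3](1)
Move 3: P2 pit2 -> P1=[5,6,5,2,2,5](0) P2=[5,0,0,4,1,4](2)
Move 4: P2 pit3 -> P1=[6,6,5,2,2,5](0) P2=[5,0,0,0,2,5](3)
Move 5: P1 pit2 -> P1=[6,6,0,3,3,6](1) P2=[6,0,0,0,2,5](3)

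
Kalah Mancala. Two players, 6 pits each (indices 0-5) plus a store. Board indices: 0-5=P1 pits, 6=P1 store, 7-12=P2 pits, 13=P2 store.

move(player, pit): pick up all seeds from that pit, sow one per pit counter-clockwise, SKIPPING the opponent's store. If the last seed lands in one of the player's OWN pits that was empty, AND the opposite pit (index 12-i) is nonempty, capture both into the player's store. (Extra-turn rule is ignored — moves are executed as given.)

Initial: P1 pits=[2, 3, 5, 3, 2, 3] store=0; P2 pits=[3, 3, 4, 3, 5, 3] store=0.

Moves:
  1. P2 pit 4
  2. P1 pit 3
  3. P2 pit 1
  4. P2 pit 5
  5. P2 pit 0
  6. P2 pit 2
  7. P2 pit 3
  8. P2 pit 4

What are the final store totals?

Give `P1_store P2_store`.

Answer: 1 10

Derivation:
Move 1: P2 pit4 -> P1=[3,4,6,3,2,3](0) P2=[3,3,4,3,0,4](1)
Move 2: P1 pit3 -> P1=[3,4,6,0,3,4](1) P2=[3,3,4,3,0,4](1)
Move 3: P2 pit1 -> P1=[3,0,6,0,3,4](1) P2=[3,0,5,4,0,4](6)
Move 4: P2 pit5 -> P1=[4,1,7,0,3,4](1) P2=[3,0,5,4,0,0](7)
Move 5: P2 pit0 -> P1=[4,1,7,0,3,4](1) P2=[0,1,6,5,0,0](7)
Move 6: P2 pit2 -> P1=[5,2,7,0,3,4](1) P2=[0,1,0,6,1,1](8)
Move 7: P2 pit3 -> P1=[6,3,8,0,3,4](1) P2=[0,1,0,0,2,2](9)
Move 8: P2 pit4 -> P1=[6,3,8,0,3,4](1) P2=[0,1,0,0,0,3](10)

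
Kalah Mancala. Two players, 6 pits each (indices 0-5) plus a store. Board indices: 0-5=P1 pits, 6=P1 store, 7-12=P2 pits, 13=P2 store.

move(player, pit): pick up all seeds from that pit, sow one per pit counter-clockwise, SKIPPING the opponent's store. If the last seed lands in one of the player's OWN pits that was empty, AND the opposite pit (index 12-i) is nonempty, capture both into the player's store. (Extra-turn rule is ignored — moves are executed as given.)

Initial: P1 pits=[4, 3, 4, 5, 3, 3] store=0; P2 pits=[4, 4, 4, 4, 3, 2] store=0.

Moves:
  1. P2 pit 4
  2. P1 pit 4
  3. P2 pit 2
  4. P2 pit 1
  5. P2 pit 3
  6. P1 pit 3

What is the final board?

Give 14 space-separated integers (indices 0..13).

Move 1: P2 pit4 -> P1=[5,3,4,5,3,3](0) P2=[4,4,4,4,0,3](1)
Move 2: P1 pit4 -> P1=[5,3,4,5,0,4](1) P2=[5,4,4,4,0,3](1)
Move 3: P2 pit2 -> P1=[5,3,4,5,0,4](1) P2=[5,4,0,5,1,4](2)
Move 4: P2 pit1 -> P1=[5,3,4,5,0,4](1) P2=[5,0,1,6,2,5](2)
Move 5: P2 pit3 -> P1=[6,4,5,5,0,4](1) P2=[5,0,1,0,3,6](3)
Move 6: P1 pit3 -> P1=[6,4,5,0,1,5](2) P2=[6,1,1,0,3,6](3)

Answer: 6 4 5 0 1 5 2 6 1 1 0 3 6 3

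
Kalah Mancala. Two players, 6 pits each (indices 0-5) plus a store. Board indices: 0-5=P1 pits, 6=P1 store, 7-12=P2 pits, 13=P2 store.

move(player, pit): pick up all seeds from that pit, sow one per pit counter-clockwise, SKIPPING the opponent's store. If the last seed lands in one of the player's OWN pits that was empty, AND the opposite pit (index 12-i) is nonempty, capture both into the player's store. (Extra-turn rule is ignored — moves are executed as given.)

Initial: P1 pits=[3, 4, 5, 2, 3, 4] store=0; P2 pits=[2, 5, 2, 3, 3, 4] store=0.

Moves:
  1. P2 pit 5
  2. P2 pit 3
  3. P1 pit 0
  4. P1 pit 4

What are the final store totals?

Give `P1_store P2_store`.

Answer: 1 2

Derivation:
Move 1: P2 pit5 -> P1=[4,5,6,2,3,4](0) P2=[2,5,2,3,3,0](1)
Move 2: P2 pit3 -> P1=[4,5,6,2,3,4](0) P2=[2,5,2,0,4,1](2)
Move 3: P1 pit0 -> P1=[0,6,7,3,4,4](0) P2=[2,5,2,0,4,1](2)
Move 4: P1 pit4 -> P1=[0,6,7,3,0,5](1) P2=[3,6,2,0,4,1](2)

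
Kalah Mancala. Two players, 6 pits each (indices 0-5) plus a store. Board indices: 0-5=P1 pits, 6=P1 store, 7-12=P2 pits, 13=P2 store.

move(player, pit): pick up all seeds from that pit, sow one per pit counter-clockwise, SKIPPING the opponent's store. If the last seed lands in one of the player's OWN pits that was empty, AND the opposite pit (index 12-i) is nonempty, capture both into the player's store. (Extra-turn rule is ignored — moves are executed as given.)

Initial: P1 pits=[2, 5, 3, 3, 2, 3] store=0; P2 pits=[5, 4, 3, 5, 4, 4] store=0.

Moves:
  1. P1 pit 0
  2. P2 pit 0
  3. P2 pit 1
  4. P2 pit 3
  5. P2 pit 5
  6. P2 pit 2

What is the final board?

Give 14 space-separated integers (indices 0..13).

Answer: 3 8 6 5 3 4 0 0 0 0 1 8 1 4

Derivation:
Move 1: P1 pit0 -> P1=[0,6,4,3,2,3](0) P2=[5,4,3,5,4,4](0)
Move 2: P2 pit0 -> P1=[0,6,4,3,2,3](0) P2=[0,5,4,6,5,5](0)
Move 3: P2 pit1 -> P1=[0,6,4,3,2,3](0) P2=[0,0,5,7,6,6](1)
Move 4: P2 pit3 -> P1=[1,7,5,4,2,3](0) P2=[0,0,5,0,7,7](2)
Move 5: P2 pit5 -> P1=[2,8,6,5,3,4](0) P2=[0,0,5,0,7,0](3)
Move 6: P2 pit2 -> P1=[3,8,6,5,3,4](0) P2=[0,0,0,1,8,1](4)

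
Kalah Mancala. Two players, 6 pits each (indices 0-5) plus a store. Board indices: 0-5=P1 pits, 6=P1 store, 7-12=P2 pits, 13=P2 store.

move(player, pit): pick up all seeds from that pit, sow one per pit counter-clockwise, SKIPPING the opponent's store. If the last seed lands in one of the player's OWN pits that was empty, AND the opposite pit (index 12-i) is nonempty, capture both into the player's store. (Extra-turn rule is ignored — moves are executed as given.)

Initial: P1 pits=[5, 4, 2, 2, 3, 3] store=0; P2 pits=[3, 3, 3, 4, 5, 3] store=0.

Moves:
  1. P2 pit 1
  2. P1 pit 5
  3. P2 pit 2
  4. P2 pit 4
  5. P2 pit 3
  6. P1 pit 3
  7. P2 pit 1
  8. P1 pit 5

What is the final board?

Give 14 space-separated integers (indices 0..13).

Answer: 7 6 4 0 5 0 3 4 0 1 0 1 6 3

Derivation:
Move 1: P2 pit1 -> P1=[5,4,2,2,3,3](0) P2=[3,0,4,5,6,3](0)
Move 2: P1 pit5 -> P1=[5,4,2,2,3,0](1) P2=[4,1,4,5,6,3](0)
Move 3: P2 pit2 -> P1=[5,4,2,2,3,0](1) P2=[4,1,0,6,7,4](1)
Move 4: P2 pit4 -> P1=[6,5,3,3,4,0](1) P2=[4,1,0,6,0,5](2)
Move 5: P2 pit3 -> P1=[7,6,4,3,4,0](1) P2=[4,1,0,0,1,6](3)
Move 6: P1 pit3 -> P1=[7,6,4,0,5,1](2) P2=[4,1,0,0,1,6](3)
Move 7: P2 pit1 -> P1=[7,6,4,0,5,1](2) P2=[4,0,1,0,1,6](3)
Move 8: P1 pit5 -> P1=[7,6,4,0,5,0](3) P2=[4,0,1,0,1,6](3)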